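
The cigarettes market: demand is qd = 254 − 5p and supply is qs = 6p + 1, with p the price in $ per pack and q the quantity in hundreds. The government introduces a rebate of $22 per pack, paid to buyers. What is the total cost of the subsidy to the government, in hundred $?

Without the subsidy, 254 − 5p = 6p + 1 gives 11p = 253, so p* = $23 and q* = 139.
With a per-unit subsidy paid to buyers, each effectively pays p − 22, so demand becomes qd = 254 − 5(p − 22).
New equilibrium: buyers pay $11, sellers receive $33, q = 199. (Wedge: pb − ps = −22.)
Outlay = t · Q = 22 · 199 = $4378.

Government outlay = $4378 hundred.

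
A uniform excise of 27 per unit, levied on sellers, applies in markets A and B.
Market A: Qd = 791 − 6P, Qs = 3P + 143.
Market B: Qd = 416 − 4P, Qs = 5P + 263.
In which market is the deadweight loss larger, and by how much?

Market B, by 81.

Market A: pre-tax P* = 72, Q* = 359; post-tax Q = 305; deadweight loss = 729.
Market B: pre-tax P* = 17, Q* = 348; post-tax Q = 288; deadweight loss = 810.
Difference: 729 vs 810 → market B is larger by 81.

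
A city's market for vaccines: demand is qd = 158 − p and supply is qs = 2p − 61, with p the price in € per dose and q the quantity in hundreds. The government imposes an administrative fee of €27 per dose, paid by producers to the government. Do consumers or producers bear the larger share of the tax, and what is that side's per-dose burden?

Consumers bear the larger share: €18 per dose.

Without the tax, 158 − p = 2p − 61 gives 3p = 219, so p* = €73 and q* = 85.
With the tax collected from producers, supply shifts: qs = 2(p − 27) − 61.
New equilibrium: consumers pay €91, producers receive €64, q = 67. (Wedge: pb − ps = 27.)
Per-dose burden: consumers €18, producers €9.
Consumers take the larger share because demand is less price-elastic here (demand slope 1 vs supply slope 2).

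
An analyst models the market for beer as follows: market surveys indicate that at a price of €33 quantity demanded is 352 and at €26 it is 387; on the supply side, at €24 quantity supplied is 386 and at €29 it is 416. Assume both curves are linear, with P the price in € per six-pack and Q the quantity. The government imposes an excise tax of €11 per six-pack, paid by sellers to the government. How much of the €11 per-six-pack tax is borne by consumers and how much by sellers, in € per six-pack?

Demand slope: (387 − 352)/(26 − 33) = -5, so Qd = 517 − 5P.
Supply slope: (416 − 386)/(29 − 24) = 6, so Qs = 6P + 242.
Without the tax, 517 − 5P = 6P + 242 gives 11P = 275, so P* = €25 and Q* = 392.
With the tax collected from sellers, supply shifts: Qs = 6(P − 11) + 242.
Solving gives Q = 362 with consumers paying €31 and sellers receiving €20 (the €11 wedge).
Burden on consumers: €6; on sellers: €5. (They sum to €11.)

Consumers bear €6 per six-pack; sellers bear €5 per six-pack.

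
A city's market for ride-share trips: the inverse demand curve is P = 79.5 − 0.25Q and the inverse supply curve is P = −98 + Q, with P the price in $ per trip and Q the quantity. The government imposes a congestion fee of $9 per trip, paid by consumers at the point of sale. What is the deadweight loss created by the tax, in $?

Rewrite in direct form: Qd = 318 − 4P and Qs = P + 98.
Before the tax: set 318 − 4P = P + 98 → P* = $44, Q* = 142.
With the tax collected from consumers, demand (in seller-price terms) shifts: Qd = 318 − 4(P + 9).
Solving gives Q = 134.8 with consumers paying $45.8 and producers receiving $36.8 (the $9 wedge).
Quantity falls by |ΔQ| = |142 − 134.8| = 7.2.
DWL = ½ · t · |ΔQ| = ½ · 9 · 7.2 = $32.4.

Deadweight loss = $32.4.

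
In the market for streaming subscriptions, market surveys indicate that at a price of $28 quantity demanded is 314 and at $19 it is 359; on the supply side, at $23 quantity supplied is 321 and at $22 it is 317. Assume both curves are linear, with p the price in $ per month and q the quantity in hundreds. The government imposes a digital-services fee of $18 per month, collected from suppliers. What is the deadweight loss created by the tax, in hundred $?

Deadweight loss = $360 hundred.

Demand slope: (359 − 314)/(19 − 28) = -5, so qd = 454 − 5p.
Supply slope: (317 − 321)/(22 − 23) = 4, so qs = 4p + 229.
Before the tax: set 454 − 5p = 4p + 229 → p* = $25, q* = 329.
With the tax collected from suppliers, supply shifts: qs = 4(p − 18) + 229.
Solving gives q = 289 with consumers paying $33 and suppliers receiving $15 (the $18 wedge).
Quantity falls by |ΔQ| = |329 − 289| = 40.
DWL = ½ · t · |ΔQ| = ½ · 18 · 40 = $360.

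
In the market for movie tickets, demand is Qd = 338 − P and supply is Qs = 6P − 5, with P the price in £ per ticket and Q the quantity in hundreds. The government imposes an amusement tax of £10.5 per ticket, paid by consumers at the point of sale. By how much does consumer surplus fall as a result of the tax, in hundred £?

Consumer surplus falls by £2560.5 hundred.

Without the tax, 338 − P = 6P − 5 gives 7P = 343, so P* = £49 and Q* = 289.
With the tax collected from consumers, demand (in seller-price terms) shifts: Qd = 338 − (P + 10.5).
Solving gives Q = 280 with consumers paying £58 and suppliers receiving £47.5 (the £10.5 wedge).
ΔCS is the trapezoid between Q = 280 and Q = 289 of height £9: ½ · (289 + 280) · 9 = £2560.5.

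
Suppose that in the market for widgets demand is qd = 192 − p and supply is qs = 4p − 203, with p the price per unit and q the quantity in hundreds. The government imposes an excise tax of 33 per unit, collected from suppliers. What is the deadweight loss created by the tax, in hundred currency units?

Deadweight loss = 435.6 hundred.

Without the tax, 192 − p = 4p − 203 gives 5p = 395, so p* = 79 and q* = 113.
With the tax collected from suppliers, supply shifts: qs = 4(p − 33) − 203.
New equilibrium: buyers pay 105.4, suppliers receive 72.4, q = 86.6. (Wedge: pb − ps = 33.)
Quantity falls by |ΔQ| = |113 − 86.6| = 26.4.
DWL = ½ · t · |ΔQ| = ½ · 33 · 26.4 = 435.6.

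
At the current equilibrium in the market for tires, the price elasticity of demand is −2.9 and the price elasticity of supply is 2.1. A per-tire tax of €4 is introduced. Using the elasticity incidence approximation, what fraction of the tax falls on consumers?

Incidence ratio: consumers' share ≈ εs / (εs + |εd|) = 2.1 / (2.1 + 2.9) = 0.42.
Supply is the less elastic side, so consumers bear the smaller share.

Consumers' share ≈ 0.42.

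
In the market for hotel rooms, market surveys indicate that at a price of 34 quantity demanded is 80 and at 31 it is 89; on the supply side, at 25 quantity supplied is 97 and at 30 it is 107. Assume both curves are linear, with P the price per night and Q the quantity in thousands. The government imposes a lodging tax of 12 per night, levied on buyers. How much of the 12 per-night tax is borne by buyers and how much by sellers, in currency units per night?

Buyers bear 4.8 per night; sellers bear 7.2 per night.

Demand slope: (89 − 80)/(31 − 34) = -3, so Qd = 182 − 3P.
Supply slope: (107 − 97)/(30 − 25) = 2, so Qs = 2P + 47.
Without the tax, 182 − 3P = 2P + 47 gives 5P = 135, so P* = 27 and Q* = 101.
With the tax collected from buyers, demand (in seller-price terms) shifts: Qd = 182 − 3(P + 12).
Solving gives Q = 86.6 with buyers paying 31.8 and sellers receiving 19.8 (the 12 wedge).
Burden on buyers: 4.8; on sellers: 7.2. (They sum to 12.)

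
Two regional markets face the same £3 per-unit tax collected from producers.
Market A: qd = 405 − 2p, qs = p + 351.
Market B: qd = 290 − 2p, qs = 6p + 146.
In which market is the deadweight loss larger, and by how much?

Market B, by £3.75.

Market A: pre-tax p* = £18, q* = 369; post-tax q = 367; deadweight loss = £3.
Market B: pre-tax p* = £18, q* = 254; post-tax q = 249.5; deadweight loss = £6.75.
Difference: £3 vs £6.75 → market B is larger by £3.75.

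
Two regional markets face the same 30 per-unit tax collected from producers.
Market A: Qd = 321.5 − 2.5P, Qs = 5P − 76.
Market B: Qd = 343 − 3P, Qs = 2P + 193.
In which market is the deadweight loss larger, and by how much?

Market A, by 210.

Market A: pre-tax P* = 53, Q* = 189; post-tax Q = 139; deadweight loss = 750.
Market B: pre-tax P* = 30, Q* = 253; post-tax Q = 217; deadweight loss = 540.
Difference: 750 vs 540 → market A is larger by 210.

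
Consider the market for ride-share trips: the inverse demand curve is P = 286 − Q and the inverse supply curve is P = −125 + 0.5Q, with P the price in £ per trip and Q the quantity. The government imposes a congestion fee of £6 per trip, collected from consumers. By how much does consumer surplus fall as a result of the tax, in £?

Consumer surplus falls by £1088.

Inverting to Q(P) form: Qd = 286 − P; Qs = 2P + 250.
Before the tax: set 286 − P = 2P + 250 → P* = £12, Q* = 274.
With the tax collected from consumers, demand (in seller-price terms) shifts: Qd = 286 − (P + 6).
Solving gives Q = 270 with consumers paying £16 and sellers receiving £10 (the £6 wedge).
ΔCS is the trapezoid between Q = 270 and Q = 274 of height £4: ½ · (274 + 270) · 4 = £1088.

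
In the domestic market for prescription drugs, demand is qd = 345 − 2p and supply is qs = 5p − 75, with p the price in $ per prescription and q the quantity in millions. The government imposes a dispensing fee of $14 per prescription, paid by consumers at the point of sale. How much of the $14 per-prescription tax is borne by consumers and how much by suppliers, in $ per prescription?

Before the tax: set 345 − 2p = 5p − 75 → p* = $60, q* = 225.
With the tax collected from consumers, demand (in seller-price terms) shifts: qd = 345 − 2(p + 14).
New equilibrium: consumers pay $70, suppliers receive $56, q = 205. (Wedge: pb − ps = 14.)
Burden on consumers: $10; on suppliers: $4. (They sum to $14.)
The less price-elastic side of the market bears the larger share of a per-unit tax.

Consumers bear $10 per prescription; suppliers bear $4 per prescription.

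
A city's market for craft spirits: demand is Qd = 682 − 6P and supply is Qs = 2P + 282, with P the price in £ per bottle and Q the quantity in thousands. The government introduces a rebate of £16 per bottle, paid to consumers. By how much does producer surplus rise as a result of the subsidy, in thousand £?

Producer surplus rises by £4728 thousand.

Without the subsidy, 682 − 6P = 2P + 282 gives 8P = 400, so P* = £50 and Q* = 382.
With a per-unit subsidy paid to consumers, each effectively pays P − 16, so demand becomes Qd = 682 − 6(P − 16).
New equilibrium: consumers pay £46, sellers receive £62, Q = 406. (Wedge: Pb − Ps = −16.)
ΔPS is the trapezoid between Q = 406 and Q = 382 of height £12: ½ · (382 + 406) · 12 = £4728.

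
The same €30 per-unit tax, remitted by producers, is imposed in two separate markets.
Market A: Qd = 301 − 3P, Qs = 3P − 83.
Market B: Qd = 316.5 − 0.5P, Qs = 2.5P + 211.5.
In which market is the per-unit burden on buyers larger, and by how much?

Market B, by €10.

Market A: pre-tax P* = €64, Q* = 109; post-tax Q = 64; per-unit burden on buyers = €15.
Market B: pre-tax P* = €35, Q* = 299; post-tax Q = 286.5; per-unit burden on buyers = €25.
Difference: €15 vs €25 → market B is larger by €10.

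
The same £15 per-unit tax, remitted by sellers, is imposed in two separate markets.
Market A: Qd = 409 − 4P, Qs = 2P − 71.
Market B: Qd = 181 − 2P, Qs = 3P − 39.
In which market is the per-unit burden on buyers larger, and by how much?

Market A: pre-tax P* = £80, Q* = 89; post-tax Q = 69; per-unit burden on buyers = £5.
Market B: pre-tax P* = £44, Q* = 93; post-tax Q = 75; per-unit burden on buyers = £9.
Difference: £5 vs £9 → market B is larger by £4.

Market B, by £4.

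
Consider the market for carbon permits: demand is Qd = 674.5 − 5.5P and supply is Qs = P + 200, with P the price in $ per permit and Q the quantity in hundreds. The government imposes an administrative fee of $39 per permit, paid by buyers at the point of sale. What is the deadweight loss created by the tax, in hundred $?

Before the tax: set 674.5 − 5.5P = P + 200 → P* = $73, Q* = 273.
With the tax collected from buyers, demand (in seller-price terms) shifts: Qd = 674.5 − 5.5(P + 39).
Solving gives Q = 240 with buyers paying $79 and producers receiving $40 (the $39 wedge).
Quantity falls by |ΔQ| = |273 − 240| = 33.
DWL = ½ · t · |ΔQ| = ½ · 39 · 33 = $643.5.

Deadweight loss = $643.5 hundred.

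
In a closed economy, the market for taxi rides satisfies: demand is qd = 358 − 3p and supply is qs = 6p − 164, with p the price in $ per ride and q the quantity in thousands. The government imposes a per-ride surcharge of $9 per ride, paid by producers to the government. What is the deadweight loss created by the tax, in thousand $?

Without the tax, 358 − 3p = 6p − 164 gives 9p = 522, so p* = $58 and q* = 184.
With the tax collected from producers, supply shifts: qs = 6(p − 9) − 164.
New equilibrium: buyers pay $64, producers receive $55, q = 166. (Wedge: pb − ps = 9.)
Quantity falls by |ΔQ| = |184 − 166| = 18.
DWL = ½ · t · |ΔQ| = ½ · 9 · 18 = $81.

Deadweight loss = $81 thousand.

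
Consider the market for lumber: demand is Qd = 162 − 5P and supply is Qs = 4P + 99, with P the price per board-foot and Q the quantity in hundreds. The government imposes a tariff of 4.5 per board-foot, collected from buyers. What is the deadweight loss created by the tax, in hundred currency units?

Before the tax: set 162 − 5P = 4P + 99 → P* = 7, Q* = 127.
With the tax collected from buyers, demand (in seller-price terms) shifts: Qd = 162 − 5(P + 4.5).
New equilibrium: buyers pay 9, suppliers receive 4.5, Q = 117. (Wedge: Pb − Ps = 4.5.)
Quantity falls by |ΔQ| = |127 − 117| = 10.
DWL = ½ · t · |ΔQ| = ½ · 4.5 · 10 = 22.5.

Deadweight loss = 22.5 hundred.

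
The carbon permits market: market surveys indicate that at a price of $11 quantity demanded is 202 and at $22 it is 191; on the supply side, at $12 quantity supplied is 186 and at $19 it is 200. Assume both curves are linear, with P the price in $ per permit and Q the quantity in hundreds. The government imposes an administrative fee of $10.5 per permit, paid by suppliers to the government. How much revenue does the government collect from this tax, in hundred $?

Demand slope: (191 − 202)/(22 − 11) = -1, so Qd = 213 − P.
Supply slope: (200 − 186)/(19 − 12) = 2, so Qs = 2P + 162.
Before the tax: set 213 − P = 2P + 162 → P* = $17, Q* = 196.
With the tax collected from suppliers, supply shifts: Qs = 2(P − 10.5) + 162.
New equilibrium: consumers pay $24, suppliers receive $13.5, Q = 189. (Wedge: Pb − Ps = 10.5.)
Revenue = t · Q = 10.5 · 189 = $1984.5.

Tax revenue = $1984.5 hundred.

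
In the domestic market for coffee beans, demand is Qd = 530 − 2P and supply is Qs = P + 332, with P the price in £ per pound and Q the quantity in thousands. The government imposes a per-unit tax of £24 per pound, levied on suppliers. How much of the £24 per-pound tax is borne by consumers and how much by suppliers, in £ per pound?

Without the tax, 530 − 2P = P + 332 gives 3P = 198, so P* = £66 and Q* = 398.
With the tax collected from suppliers, supply shifts: Qs = (P − 24) + 332.
New equilibrium: consumers pay £74, suppliers receive £50, Q = 382. (Wedge: Pb − Ps = 24.)
Burden on consumers: £8; on suppliers: £16. (They sum to £24.)

Consumers bear £8 per pound; suppliers bear £16 per pound.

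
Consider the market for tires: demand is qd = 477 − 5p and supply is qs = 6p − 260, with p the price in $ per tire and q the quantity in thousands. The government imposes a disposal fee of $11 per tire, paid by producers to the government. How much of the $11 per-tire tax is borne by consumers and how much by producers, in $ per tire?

Consumers bear $6 per tire; producers bear $5 per tire.

Without the tax, 477 − 5p = 6p − 260 gives 11p = 737, so p* = $67 and q* = 142.
With the tax collected from producers, supply shifts: qs = 6(p − 11) − 260.
New equilibrium: consumers pay $73, producers receive $62, q = 112. (Wedge: pb − ps = 11.)
Burden on consumers: $6; on producers: $5. (They sum to $11.)
The less price-elastic side of the market bears the larger share of a per-unit tax.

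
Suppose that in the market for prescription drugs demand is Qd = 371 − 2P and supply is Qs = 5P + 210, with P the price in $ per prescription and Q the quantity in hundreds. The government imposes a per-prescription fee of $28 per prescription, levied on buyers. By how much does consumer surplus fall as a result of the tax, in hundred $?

Without the tax, 371 − 2P = 5P + 210 gives 7P = 161, so P* = $23 and Q* = 325.
With the tax collected from buyers, demand (in seller-price terms) shifts: Qd = 371 − 2(P + 28).
Solving gives Q = 285 with buyers paying $43 and suppliers receiving $15 (the $28 wedge).
ΔCS is the trapezoid between Q = 285 and Q = 325 of height $20: ½ · (325 + 285) · 20 = $6100.

Consumer surplus falls by $6100 hundred.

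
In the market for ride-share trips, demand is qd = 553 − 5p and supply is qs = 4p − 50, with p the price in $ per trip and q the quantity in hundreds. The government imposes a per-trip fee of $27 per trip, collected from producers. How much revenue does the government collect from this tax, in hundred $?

Tax revenue = $4266 hundred.

Without the tax, 553 − 5p = 4p − 50 gives 9p = 603, so p* = $67 and q* = 218.
With the tax collected from producers, supply shifts: qs = 4(p − 27) − 50.
New equilibrium: consumers pay $79, producers receive $52, q = 158. (Wedge: pb − ps = 27.)
Revenue = t · Q = 27 · 158 = $4266.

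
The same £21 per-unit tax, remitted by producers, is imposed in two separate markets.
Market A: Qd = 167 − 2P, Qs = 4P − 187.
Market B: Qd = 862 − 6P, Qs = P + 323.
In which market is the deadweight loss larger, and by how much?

Market A, by £105.

Market A: pre-tax P* = £59, Q* = 49; post-tax Q = 21; deadweight loss = £294.
Market B: pre-tax P* = £77, Q* = 400; post-tax Q = 382; deadweight loss = £189.
Difference: £294 vs £189 → market A is larger by £105.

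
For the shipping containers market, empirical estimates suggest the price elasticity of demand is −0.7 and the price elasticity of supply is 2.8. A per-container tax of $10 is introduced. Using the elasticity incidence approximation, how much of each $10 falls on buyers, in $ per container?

Buyers bear ≈ $8 per container.

Incidence ratio: buyers' share ≈ εs / (εs + |εd|) = 2.8 / (2.8 + 0.7) = 0.8.
So buyers bear ≈ 0.8 × $10 = $8; sellers bear $2.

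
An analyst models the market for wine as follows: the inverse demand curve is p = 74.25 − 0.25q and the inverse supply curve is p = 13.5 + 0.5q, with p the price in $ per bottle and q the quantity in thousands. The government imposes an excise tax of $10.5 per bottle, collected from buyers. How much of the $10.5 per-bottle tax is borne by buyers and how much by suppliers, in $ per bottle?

Buyers bear $3.5 per bottle; suppliers bear $7 per bottle.

Rewrite in direct form: qd = 297 − 4p and qs = 2p − 27.
Without the tax, 297 − 4p = 2p − 27 gives 6p = 324, so p* = $54 and q* = 81.
With the tax collected from buyers, demand (in seller-price terms) shifts: qd = 297 − 4(p + 10.5).
New equilibrium: buyers pay $57.5, suppliers receive $47, q = 67. (Wedge: pb − ps = 10.5.)
Burden on buyers: $3.5; on suppliers: $7. (They sum to $10.5.)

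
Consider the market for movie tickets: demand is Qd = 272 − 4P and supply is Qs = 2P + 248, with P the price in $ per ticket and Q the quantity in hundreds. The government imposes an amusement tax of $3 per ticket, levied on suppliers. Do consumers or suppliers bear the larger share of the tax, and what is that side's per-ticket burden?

Suppliers bear the larger share: $2 per ticket.

Before the tax: set 272 − 4P = 2P + 248 → P* = $4, Q* = 256.
With the tax collected from suppliers, supply shifts: Qs = 2(P − 3) + 248.
New equilibrium: consumers pay $5, suppliers receive $2, Q = 252. (Wedge: Pb − Ps = 3.)
Per-ticket burden: consumers $1, suppliers $2.
Suppliers take the larger share because supply is less price-elastic here (demand slope 4 vs supply slope 2).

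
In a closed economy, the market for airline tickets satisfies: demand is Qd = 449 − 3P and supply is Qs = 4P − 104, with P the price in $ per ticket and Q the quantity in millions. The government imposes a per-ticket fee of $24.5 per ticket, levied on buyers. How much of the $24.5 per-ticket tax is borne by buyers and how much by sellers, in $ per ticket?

Without the tax, 449 − 3P = 4P − 104 gives 7P = 553, so P* = $79 and Q* = 212.
With the tax collected from buyers, demand (in seller-price terms) shifts: Qd = 449 − 3(P + 24.5).
New equilibrium: buyers pay $93, sellers receive $68.5, Q = 170. (Wedge: Pb − Ps = 24.5.)
Burden on buyers: $14; on sellers: $10.5. (They sum to $24.5.)
The less price-elastic side of the market bears the larger share of a per-unit tax.

Buyers bear $14 per ticket; sellers bear $10.5 per ticket.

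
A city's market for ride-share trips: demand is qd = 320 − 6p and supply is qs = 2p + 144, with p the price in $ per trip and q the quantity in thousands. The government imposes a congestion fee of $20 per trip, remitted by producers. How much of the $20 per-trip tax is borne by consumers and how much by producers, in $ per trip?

Consumers bear $5 per trip; producers bear $15 per trip.

Without the tax, 320 − 6p = 2p + 144 gives 8p = 176, so p* = $22 and q* = 188.
With the tax collected from producers, supply shifts: qs = 2(p − 20) + 144.
Solving gives q = 158 with consumers paying $27 and producers receiving $7 (the $20 wedge).
Burden on consumers: $5; on producers: $15. (They sum to $20.)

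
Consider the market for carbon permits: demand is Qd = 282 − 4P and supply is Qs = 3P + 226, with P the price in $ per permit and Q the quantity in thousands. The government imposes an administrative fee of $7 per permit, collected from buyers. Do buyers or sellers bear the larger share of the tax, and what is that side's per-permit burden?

Without the tax, 282 − 4P = 3P + 226 gives 7P = 56, so P* = $8 and Q* = 250.
With the tax collected from buyers, demand (in seller-price terms) shifts: Qd = 282 − 4(P + 7).
New equilibrium: buyers pay $11, sellers receive $4, Q = 238. (Wedge: Pb − Ps = 7.)
Per-permit burden: buyers $3, sellers $4.
Sellers take the larger share because supply is less price-elastic here (demand slope 4 vs supply slope 3).
The less price-elastic side of the market bears the larger share of a per-unit tax.

Sellers bear the larger share: $4 per permit.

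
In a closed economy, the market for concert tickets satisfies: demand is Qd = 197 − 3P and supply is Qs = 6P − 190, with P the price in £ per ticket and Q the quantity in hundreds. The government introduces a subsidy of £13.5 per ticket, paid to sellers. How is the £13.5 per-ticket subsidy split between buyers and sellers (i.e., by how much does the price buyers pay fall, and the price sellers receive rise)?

Buyers gain £9 per ticket; sellers gain £4.5 per ticket.

Before the subsidy: set 197 − 3P = 6P − 190 → P* = £43, Q* = 68.
With a per-unit subsidy paid to sellers, each receives P + 13.5 per unit sold, so supply becomes Qs = 6(P + 13.5) − 190.
New equilibrium: buyers pay £34, sellers receive £47.5, Q = 95. (Wedge: Pb − Ps = −13.5.)
Gain to buyers: £9; to sellers: £4.5. (They sum to £13.5.)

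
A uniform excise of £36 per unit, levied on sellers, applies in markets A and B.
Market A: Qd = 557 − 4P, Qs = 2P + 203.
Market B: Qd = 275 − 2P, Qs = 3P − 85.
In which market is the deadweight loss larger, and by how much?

Market A, by £86.4.

Market A: pre-tax P* = £59, Q* = 321; post-tax Q = 273; deadweight loss = £864.
Market B: pre-tax P* = £72, Q* = 131; post-tax Q = 87.8; deadweight loss = £777.6.
Difference: £864 vs £777.6 → market A is larger by £86.4.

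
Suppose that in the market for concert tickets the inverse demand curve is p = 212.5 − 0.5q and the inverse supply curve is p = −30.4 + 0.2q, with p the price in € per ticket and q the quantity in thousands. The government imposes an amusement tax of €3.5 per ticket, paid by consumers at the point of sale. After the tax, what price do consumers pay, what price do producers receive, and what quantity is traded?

Consumers pay €41.5; producers receive €38; quantity = 342.

Rewrite in direct form: qd = 425 − 2p and qs = 5p + 152.
Without the tax, 425 − 2p = 5p + 152 gives 7p = 273, so p* = €39 and q* = 347.
With the tax collected from consumers, demand (in seller-price terms) shifts: qd = 425 − 2(p + 3.5).
New equilibrium: consumers pay €41.5, producers receive €38, q = 342. (Wedge: pb − ps = 3.5.)
The less price-elastic side of the market bears the larger share of a per-unit tax.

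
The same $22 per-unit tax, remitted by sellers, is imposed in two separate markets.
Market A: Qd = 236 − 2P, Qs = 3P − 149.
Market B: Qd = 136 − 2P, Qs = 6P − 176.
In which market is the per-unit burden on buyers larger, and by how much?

Market B, by $3.3.

Market A: pre-tax P* = $77, Q* = 82; post-tax Q = 55.6; per-unit burden on buyers = $13.2.
Market B: pre-tax P* = $39, Q* = 58; post-tax Q = 25; per-unit burden on buyers = $16.5.
Difference: $13.2 vs $16.5 → market B is larger by $3.3.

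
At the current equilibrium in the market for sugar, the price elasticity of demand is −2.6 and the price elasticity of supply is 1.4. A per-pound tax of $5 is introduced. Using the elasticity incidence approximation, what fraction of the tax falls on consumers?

Incidence ratio: consumers' share ≈ εs / (εs + |εd|) = 1.4 / (1.4 + 2.6) = 0.35.
Supply is the less elastic side, so consumers bear the smaller share.

Consumers' share ≈ 0.35.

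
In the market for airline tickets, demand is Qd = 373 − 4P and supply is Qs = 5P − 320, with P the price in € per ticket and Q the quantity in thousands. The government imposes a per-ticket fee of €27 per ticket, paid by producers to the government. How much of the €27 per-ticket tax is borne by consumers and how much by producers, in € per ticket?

Consumers bear €15 per ticket; producers bear €12 per ticket.

Without the tax, 373 − 4P = 5P − 320 gives 9P = 693, so P* = €77 and Q* = 65.
With the tax collected from producers, supply shifts: Qs = 5(P − 27) − 320.
New equilibrium: consumers pay €92, producers receive €65, Q = 5. (Wedge: Pb − Ps = 27.)
Burden on consumers: €15; on producers: €12. (They sum to €27.)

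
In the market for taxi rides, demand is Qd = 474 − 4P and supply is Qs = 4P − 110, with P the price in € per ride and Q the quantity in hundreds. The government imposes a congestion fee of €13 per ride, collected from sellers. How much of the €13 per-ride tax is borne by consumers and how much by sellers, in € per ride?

Consumers bear €6.5 per ride; sellers bear €6.5 per ride.

Without the tax, 474 − 4P = 4P − 110 gives 8P = 584, so P* = €73 and Q* = 182.
With the tax collected from sellers, supply shifts: Qs = 4(P − 13) − 110.
Solving gives Q = 156 with consumers paying €79.5 and sellers receiving €66.5 (the €13 wedge).
Burden on consumers: €6.5; on sellers: €6.5. (They sum to €13.)
The less price-elastic side of the market bears the larger share of a per-unit tax.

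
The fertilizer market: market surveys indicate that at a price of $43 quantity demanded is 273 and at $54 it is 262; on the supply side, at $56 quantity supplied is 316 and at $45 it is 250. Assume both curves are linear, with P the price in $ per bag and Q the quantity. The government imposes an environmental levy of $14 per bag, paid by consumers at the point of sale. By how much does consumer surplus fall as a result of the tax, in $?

Consumer surplus falls by $3144.

Demand slope: (262 − 273)/(54 − 43) = -1, so Qd = 316 − P.
Supply slope: (250 − 316)/(45 − 56) = 6, so Qs = 6P − 20.
Without the tax, 316 − P = 6P − 20 gives 7P = 336, so P* = $48 and Q* = 268.
With the tax collected from consumers, demand (in seller-price terms) shifts: Qd = 316 − (P + 14).
New equilibrium: consumers pay $60, producers receive $46, Q = 256. (Wedge: Pb − Ps = 14.)
ΔCS is the trapezoid between Q = 256 and Q = 268 of height $12: ½ · (268 + 256) · 12 = $3144.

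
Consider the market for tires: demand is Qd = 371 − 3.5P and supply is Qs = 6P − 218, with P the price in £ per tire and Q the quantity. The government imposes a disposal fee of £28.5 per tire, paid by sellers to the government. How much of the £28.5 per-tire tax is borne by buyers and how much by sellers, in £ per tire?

Without the tax, 371 − 3.5P = 6P − 218 gives 9.5P = 589, so P* = £62 and Q* = 154.
With the tax collected from sellers, supply shifts: Qs = 6(P − 28.5) − 218.
Solving gives Q = 91 with buyers paying £80 and sellers receiving £51.5 (the £28.5 wedge).
Burden on buyers: £18; on sellers: £10.5. (They sum to £28.5.)

Buyers bear £18 per tire; sellers bear £10.5 per tire.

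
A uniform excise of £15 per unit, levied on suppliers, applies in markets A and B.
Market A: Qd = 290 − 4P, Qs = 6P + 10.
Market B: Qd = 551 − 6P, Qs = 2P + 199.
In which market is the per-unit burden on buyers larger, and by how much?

Market A, by £5.25.

Market A: pre-tax P* = £28, Q* = 178; post-tax Q = 142; per-unit burden on buyers = £9.
Market B: pre-tax P* = £44, Q* = 287; post-tax Q = 264.5; per-unit burden on buyers = £3.75.
Difference: £9 vs £3.75 → market A is larger by £5.25.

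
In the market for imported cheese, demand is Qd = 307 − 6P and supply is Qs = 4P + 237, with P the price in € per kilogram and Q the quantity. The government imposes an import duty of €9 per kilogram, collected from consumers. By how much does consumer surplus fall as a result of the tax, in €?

Consumer surplus falls by €915.12.

Before the tax: set 307 − 6P = 4P + 237 → P* = €7, Q* = 265.
With the tax collected from consumers, demand (in seller-price terms) shifts: Qd = 307 − 6(P + 9).
New equilibrium: consumers pay €10.6, suppliers receive €1.6, Q = 243.4. (Wedge: Pb − Ps = 9.)
ΔCS is the trapezoid between Q = 243.4 and Q = 265 of height €3.6: ½ · (265 + 243.4) · 3.6 = €915.12.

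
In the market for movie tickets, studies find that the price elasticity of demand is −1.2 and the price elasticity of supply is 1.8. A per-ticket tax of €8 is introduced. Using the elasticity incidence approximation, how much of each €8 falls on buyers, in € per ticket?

Buyers bear ≈ €4.8 per ticket.

Incidence ratio: buyers' share ≈ εs / (εs + |εd|) = 1.8 / (1.8 + 1.2) = 0.6.
So buyers bear ≈ 0.6 × €8 = €4.8; suppliers bear €3.2.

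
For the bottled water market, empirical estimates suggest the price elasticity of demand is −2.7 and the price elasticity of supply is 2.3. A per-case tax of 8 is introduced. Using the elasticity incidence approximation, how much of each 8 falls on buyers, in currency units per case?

Incidence ratio: buyers' share ≈ εs / (εs + |εd|) = 2.3 / (2.3 + 2.7) = 0.46.
So buyers bear ≈ 0.46 × 8 = 3.68; sellers bear 4.32.

Buyers bear ≈ 3.68 per case.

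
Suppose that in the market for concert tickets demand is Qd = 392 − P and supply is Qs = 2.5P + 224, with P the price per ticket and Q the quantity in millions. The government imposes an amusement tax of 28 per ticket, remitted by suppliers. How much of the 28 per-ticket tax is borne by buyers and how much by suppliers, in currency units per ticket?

Before the tax: set 392 − P = 2.5P + 224 → P* = 48, Q* = 344.
With the tax collected from suppliers, supply shifts: Qs = 2.5(P − 28) + 224.
New equilibrium: buyers pay 68, suppliers receive 40, Q = 324. (Wedge: Pb − Ps = 28.)
Burden on buyers: 20; on suppliers: 8. (They sum to 28.)
The less price-elastic side of the market bears the larger share of a per-unit tax.

Buyers bear 20 per ticket; suppliers bear 8 per ticket.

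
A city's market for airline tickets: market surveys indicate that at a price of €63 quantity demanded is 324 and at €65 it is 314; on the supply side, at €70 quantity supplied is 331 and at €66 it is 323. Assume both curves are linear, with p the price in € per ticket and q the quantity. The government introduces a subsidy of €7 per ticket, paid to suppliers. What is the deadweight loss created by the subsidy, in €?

Deadweight loss = €35.

Demand slope: (314 − 324)/(65 − 63) = -5, so qd = 639 − 5p.
Supply slope: (323 − 331)/(66 − 70) = 2, so qs = 2p + 191.
Before the subsidy: set 639 − 5p = 2p + 191 → p* = €64, q* = 319.
With a per-unit subsidy paid to suppliers, each receives p + 7 per unit sold, so supply becomes qs = 2(p + 7) + 191.
Solving gives q = 329 with buyers paying €62 and suppliers receiving €69 (the €7 wedge).
Quantity rises by |ΔQ| = |319 − 329| = 10.
DWL = ½ · t · |ΔQ| = ½ · 7 · 10 = €35.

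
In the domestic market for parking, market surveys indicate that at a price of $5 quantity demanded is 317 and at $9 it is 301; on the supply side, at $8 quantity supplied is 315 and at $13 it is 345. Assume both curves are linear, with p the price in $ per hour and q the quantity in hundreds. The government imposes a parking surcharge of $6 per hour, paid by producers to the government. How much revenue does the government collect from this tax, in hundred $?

Demand slope: (301 − 317)/(9 − 5) = -4, so qd = 337 − 4p.
Supply slope: (345 − 315)/(13 − 8) = 6, so qs = 6p + 267.
Before the tax: set 337 − 4p = 6p + 267 → p* = $7, q* = 309.
With the tax collected from producers, supply shifts: qs = 6(p − 6) + 267.
Solving gives q = 294.6 with consumers paying $10.6 and producers receiving $4.6 (the $6 wedge).
Revenue = t · Q = 6 · 294.6 = $1767.6.

Tax revenue = $1767.6 hundred.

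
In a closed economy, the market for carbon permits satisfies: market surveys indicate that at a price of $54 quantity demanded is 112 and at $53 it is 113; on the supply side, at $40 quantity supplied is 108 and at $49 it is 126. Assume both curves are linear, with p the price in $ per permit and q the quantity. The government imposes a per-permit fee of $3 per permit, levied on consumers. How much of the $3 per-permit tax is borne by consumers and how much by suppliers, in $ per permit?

Demand slope: (113 − 112)/(53 − 54) = -1, so qd = 166 − p.
Supply slope: (126 − 108)/(49 − 40) = 2, so qs = 2p + 28.
Without the tax, 166 − p = 2p + 28 gives 3p = 138, so p* = $46 and q* = 120.
With the tax collected from consumers, demand (in seller-price terms) shifts: qd = 166 − (p + 3).
New equilibrium: consumers pay $48, suppliers receive $45, q = 118. (Wedge: pb − ps = 3.)
Burden on consumers: $2; on suppliers: $1. (They sum to $3.)

Consumers bear $2 per permit; suppliers bear $1 per permit.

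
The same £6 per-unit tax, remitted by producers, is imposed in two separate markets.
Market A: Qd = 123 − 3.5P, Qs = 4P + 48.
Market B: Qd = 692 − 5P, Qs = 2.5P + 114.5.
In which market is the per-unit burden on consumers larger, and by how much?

Market A: pre-tax P* = £10, Q* = 88; post-tax Q = 76.8; per-unit burden on consumers = £3.2.
Market B: pre-tax P* = £77, Q* = 307; post-tax Q = 297; per-unit burden on consumers = £2.
Difference: £3.2 vs £2 → market A is larger by £1.2.

Market A, by £1.2.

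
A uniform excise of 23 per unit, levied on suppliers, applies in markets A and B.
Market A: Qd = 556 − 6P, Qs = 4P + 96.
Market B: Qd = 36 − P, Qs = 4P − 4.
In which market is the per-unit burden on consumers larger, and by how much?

Market B, by 9.2.

Market A: pre-tax P* = 46, Q* = 280; post-tax Q = 224.8; per-unit burden on consumers = 9.2.
Market B: pre-tax P* = 8, Q* = 28; post-tax Q = 9.6; per-unit burden on consumers = 18.4.
Difference: 9.2 vs 18.4 → market B is larger by 9.2.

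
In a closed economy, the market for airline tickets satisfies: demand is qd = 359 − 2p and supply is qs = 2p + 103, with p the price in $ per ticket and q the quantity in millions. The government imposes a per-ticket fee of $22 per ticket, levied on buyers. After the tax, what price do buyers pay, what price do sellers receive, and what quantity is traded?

Buyers pay $75; sellers receive $53; quantity = 209.

Without the tax, 359 − 2p = 2p + 103 gives 4p = 256, so p* = $64 and q* = 231.
With the tax collected from buyers, demand (in seller-price terms) shifts: qd = 359 − 2(p + 22).
New equilibrium: buyers pay $75, sellers receive $53, q = 209. (Wedge: pb − ps = 22.)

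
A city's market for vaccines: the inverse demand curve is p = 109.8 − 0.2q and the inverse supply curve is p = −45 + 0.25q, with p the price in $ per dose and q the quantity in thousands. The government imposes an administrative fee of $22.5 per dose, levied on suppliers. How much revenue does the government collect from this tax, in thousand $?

Tax revenue = $6615 thousand.

Rewrite in direct form: qd = 549 − 5p and qs = 4p + 180.
Without the tax, 549 − 5p = 4p + 180 gives 9p = 369, so p* = $41 and q* = 344.
With the tax collected from suppliers, supply shifts: qs = 4(p − 22.5) + 180.
Solving gives q = 294 with buyers paying $51 and suppliers receiving $28.5 (the $22.5 wedge).
Revenue = t · Q = 22.5 · 294 = $6615.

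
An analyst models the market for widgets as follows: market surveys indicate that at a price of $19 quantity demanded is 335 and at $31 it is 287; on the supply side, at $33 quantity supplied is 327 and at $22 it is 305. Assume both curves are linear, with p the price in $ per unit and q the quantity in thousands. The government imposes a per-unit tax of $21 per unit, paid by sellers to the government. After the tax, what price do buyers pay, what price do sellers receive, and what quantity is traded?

Buyers pay $32; sellers receive $11; quantity = 283.

Demand slope: (287 − 335)/(31 − 19) = -4, so qd = 411 − 4p.
Supply slope: (305 − 327)/(22 − 33) = 2, so qs = 2p + 261.
Before the tax: set 411 − 4p = 2p + 261 → p* = $25, q* = 311.
With the tax collected from sellers, supply shifts: qs = 2(p − 21) + 261.
Solving gives q = 283 with buyers paying $32 and sellers receiving $11 (the $21 wedge).
The less price-elastic side of the market bears the larger share of a per-unit tax.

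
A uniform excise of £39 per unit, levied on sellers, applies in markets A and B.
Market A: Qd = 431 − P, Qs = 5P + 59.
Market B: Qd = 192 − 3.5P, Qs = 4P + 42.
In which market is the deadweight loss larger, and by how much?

Market A: pre-tax P* = £62, Q* = 369; post-tax Q = 336.5; deadweight loss = £633.75.
Market B: pre-tax P* = £20, Q* = 122; post-tax Q = 49.2; deadweight loss = £1419.6.
Difference: £633.75 vs £1419.6 → market B is larger by £785.85.

Market B, by £785.85.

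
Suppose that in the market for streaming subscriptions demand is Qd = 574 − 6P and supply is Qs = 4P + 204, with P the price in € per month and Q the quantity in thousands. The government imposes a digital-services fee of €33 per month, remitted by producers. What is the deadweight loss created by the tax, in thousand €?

Without the tax, 574 − 6P = 4P + 204 gives 10P = 370, so P* = €37 and Q* = 352.
With the tax collected from producers, supply shifts: Qs = 4(P − 33) + 204.
New equilibrium: consumers pay €50.2, producers receive €17.2, Q = 272.8. (Wedge: Pb − Ps = 33.)
Quantity falls by |ΔQ| = |352 − 272.8| = 79.2.
DWL = ½ · t · |ΔQ| = ½ · 33 · 79.2 = €1306.8.

Deadweight loss = €1306.8 thousand.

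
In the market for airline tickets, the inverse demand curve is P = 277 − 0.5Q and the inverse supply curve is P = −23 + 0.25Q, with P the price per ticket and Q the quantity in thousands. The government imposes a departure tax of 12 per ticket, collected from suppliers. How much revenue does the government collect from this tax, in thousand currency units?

Rewrite in direct form: Qd = 554 − 2P and Qs = 4P + 92.
Before the tax: set 554 − 2P = 4P + 92 → P* = 77, Q* = 400.
With the tax collected from suppliers, supply shifts: Qs = 4(P − 12) + 92.
Solving gives Q = 384 with buyers paying 85 and suppliers receiving 73 (the 12 wedge).
Revenue = t · Q = 12 · 384 = 4608.

Tax revenue = 4608 thousand.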